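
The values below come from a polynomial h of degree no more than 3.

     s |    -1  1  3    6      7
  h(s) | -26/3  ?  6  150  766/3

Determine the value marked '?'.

-20/3

The 4 known points determine the degree-3 polynomial uniquely.
Write h(s) = as^3 + bs^2 + cs + d. Substituting each data point gives a linear system:
  -a + b - c + d = -26/3
  27a + 9b + 3c + d = 6
  216a + 36b + 6c + d = 150
  343a + 49b + 7c + d = 766/3
Solving the system yields a = 1, b = -5/3, c = 0, d = -6.
So h(s) = s^3 - (5/3)s^2 - 6.
Then h(1) = -20/3.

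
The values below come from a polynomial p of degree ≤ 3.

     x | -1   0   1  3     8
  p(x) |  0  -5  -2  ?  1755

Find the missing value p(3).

100

The 4 known points determine the degree-3 polynomial uniquely.
Write p(x) = ax^3 + bx^2 + cx + d. Substituting each data point gives a linear system:
  -a + b - c + d = 0
  d = -5
  a + b + c + d = -2
  512a + 64b + 8c + d = 1755
Solving the system yields a = 3, b = 4, c = -4, d = -5.
So p(x) = 3x^3 + 4x^2 - 4x - 5.
Then p(3) = 100.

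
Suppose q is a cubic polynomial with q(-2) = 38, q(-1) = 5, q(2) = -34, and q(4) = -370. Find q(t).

q(t) = -6t^3 - t^2 + 6t + 6

Write q(t) = at^3 + bt^2 + ct + d. Substituting each data point gives a linear system:
  -8a + 4b - 2c + d = 38
  -a + b - c + d = 5
  8a + 4b + 2c + d = -34
  64a + 16b + 4c + d = -370
Solving the system yields a = -6, b = -1, c = 6, d = 6.
So q(t) = -6t^3 - t^2 + 6t + 6.
Check: q(4) = -370. ✓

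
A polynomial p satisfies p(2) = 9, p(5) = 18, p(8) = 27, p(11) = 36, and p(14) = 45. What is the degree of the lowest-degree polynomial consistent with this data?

Forward differences of the values at t = 2, 5, 8, 11, 14:
  p  : 9  18  27  36  45
  Δ  : 9  9  9  9
  Δ^2: 0  0  0
  Δ^3: 0  0
  Δ^4: 0
The first differences are constant (9) and nonzero, while all higher differences vanish, so the minimal degree is 1.

1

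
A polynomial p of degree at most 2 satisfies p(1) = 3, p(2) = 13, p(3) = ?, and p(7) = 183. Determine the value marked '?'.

31

The 3 known points determine the degree-2 polynomial uniquely.
Write p(u) = au^2 + bu + c. Substituting each data point gives a linear system:
  a + b + c = 3
  4a + 2b + c = 13
  49a + 7b + c = 183
Solving the system yields a = 4, b = -2, c = 1.
So p(u) = 4u^2 - 2u + 1.
Then p(3) = 31.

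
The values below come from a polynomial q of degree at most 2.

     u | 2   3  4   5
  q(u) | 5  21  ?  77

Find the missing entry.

The 3 known points determine the degree-2 polynomial uniquely.
Write q(u) = au^2 + bu + c. Substituting each data point gives a linear system:
  4a + 2b + c = 5
  9a + 3b + c = 21
  25a + 5b + c = 77
Solving the system yields a = 4, b = -4, c = -3.
So q(u) = 4u² - 4u - 3.
Then q(4) = 45.

45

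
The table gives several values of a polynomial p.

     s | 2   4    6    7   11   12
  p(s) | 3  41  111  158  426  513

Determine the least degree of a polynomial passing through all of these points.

2

Divided differences on the nodes 2, 4, 6, 7, 11, 12:
  order 0: 3  41  111  158  426  513
  order 1: 19  35  47  67  87
  order 2: 4  4  4  4
  order 3: 0  0  0
  order 4: 0  0
  order 5: 0
The order-2 divided differences are all 4 (nonzero) and every higher order vanishes, so the data lies on a polynomial of degree exactly 2.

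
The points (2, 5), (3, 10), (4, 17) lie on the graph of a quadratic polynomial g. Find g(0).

Using the Lagrange interpolation formula with nodes 2, 3, 4:
  L_0(t) = (t - 3)(t - 4) / 2
  L_1(t) = (t - 2)(t - 4) / -1
  L_2(t) = (t - 2)(t - 3) / 2
Then g(t) = 5·L_0(t) + 10·L_1(t) + 17·L_2(t).
Expanding and collecting terms gives g(t) = t^2 + 1.
Evaluating at t = 0: g(0) = 1.

1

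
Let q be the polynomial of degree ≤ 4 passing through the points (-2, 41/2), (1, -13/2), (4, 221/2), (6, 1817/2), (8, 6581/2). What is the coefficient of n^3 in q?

-1

Write q(n) = an^4 + bn^3 + cn^2 + dn + e. Substituting each data point gives a linear system:
  16a - 8b + 4c - 2d + e = 41/2
  a + b + c + d + e = -13/2
  256a + 64b + 16c + 4d + e = 221/2
  1296a + 216b + 36c + 6d + e = 1817/2
  4096a + 512b + 64c + 8d + e = 6581/2
Solving the system yields a = 1, b = -1, c = -4, d = -5, e = 5/2.
So q(n) = n^4 - n^3 - 4n^2 - 5n + 5/2.
The coefficient of n^3 is -1.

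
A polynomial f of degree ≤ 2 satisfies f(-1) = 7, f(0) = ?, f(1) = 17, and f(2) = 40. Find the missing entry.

6

The 3 known points determine the degree-2 polynomial uniquely.
Write f(u) = au^2 + bu + c. Substituting each data point gives a linear system:
  a - b + c = 7
  a + b + c = 17
  4a + 2b + c = 40
Solving the system yields a = 6, b = 5, c = 6.
So f(u) = 6u^2 + 5u + 6.
Then f(0) = 6.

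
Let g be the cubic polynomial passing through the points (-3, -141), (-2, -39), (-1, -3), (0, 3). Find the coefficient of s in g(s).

Write g(s) = as^3 + bs^2 + cs + d. Substituting each data point gives a linear system:
  -27a + 9b - 3c + d = -141
  -8a + 4b - 2c + d = -39
  -a + b - c + d = -3
  d = 3
Solving the system yields a = 6, b = 3, c = 3, d = 3.
So g(s) = 6s^3 + 3s^2 + 3s + 3.
The coefficient of s is 3.

3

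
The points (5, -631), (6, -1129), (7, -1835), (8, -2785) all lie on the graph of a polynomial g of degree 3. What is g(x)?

g(x) = -6x^3 + 4x^2 + 4x - 1

Using the Lagrange interpolation formula with nodes 5, 6, 7, 8:
  L_0(x) = (x - 6)(x - 7)(x - 8) / -6
  L_1(x) = (x - 5)(x - 7)(x - 8) / 2
  L_2(x) = (x - 5)(x - 6)(x - 8) / -2
  L_3(x) = (x - 5)(x - 6)(x - 7) / 6
Then g(x) = -631·L_0(x) - 1129·L_1(x) - 1835·L_2(x) - 2785·L_3(x).
Expanding and collecting terms gives g(x) = -6x^3 + 4x^2 + 4x - 1.
Check: g(8) = -2785. ✓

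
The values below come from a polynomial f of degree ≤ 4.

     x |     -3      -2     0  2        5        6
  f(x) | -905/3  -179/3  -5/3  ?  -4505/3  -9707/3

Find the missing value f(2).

The 5 known points determine the degree-4 polynomial uniquely.
Write f(x) = ax^4 + bx^3 + cx^2 + dx + e. Substituting each data point gives a linear system:
  81a - 27b + 9c - 3d + e = -905/3
  16a - 8b + 4c - 2d + e = -179/3
  e = -5/3
  625a + 125b + 25c + 5d + e = -4505/3
  1296a + 216b + 36c + 6d + e = -9707/3
Solving the system yields a = -3, b = 3, c = 1, d = -5, e = -5/3.
So f(x) = -3x^4 + 3x^3 + x^2 - 5x - 5/3.
Then f(2) = -95/3.

-95/3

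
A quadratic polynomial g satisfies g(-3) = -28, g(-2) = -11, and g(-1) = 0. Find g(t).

Write g(t) = at^2 + bt + c. Substituting each data point gives a linear system:
  9a - 3b + c = -28
  4a - 2b + c = -11
  a - b + c = 0
Solving the system yields a = -3, b = 2, c = 5.
So g(t) = -3t^2 + 2t + 5.
Check: g(-3) = -28. ✓

g(t) = -3t^2 + 2t + 5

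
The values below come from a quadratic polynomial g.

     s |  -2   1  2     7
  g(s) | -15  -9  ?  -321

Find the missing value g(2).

The 3 known points determine the degree-2 polynomial uniquely.
Write g(s) = as^2 + bs + c. Substituting each data point gives a linear system:
  4a - 2b + c = -15
  a + b + c = -9
  49a + 7b + c = -321
Solving the system yields a = -6, b = -4, c = 1.
So g(s) = -6s^2 - 4s + 1.
Then g(2) = -31.

-31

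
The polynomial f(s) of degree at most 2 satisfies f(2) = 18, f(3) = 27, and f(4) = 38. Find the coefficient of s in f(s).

Write f(s) = as^2 + bs + c. Substituting each data point gives a linear system:
  4a + 2b + c = 18
  9a + 3b + c = 27
  16a + 4b + c = 38
Solving the system yields a = 1, b = 4, c = 6.
So f(s) = s^2 + 4s + 6.
The coefficient of s is 4.

4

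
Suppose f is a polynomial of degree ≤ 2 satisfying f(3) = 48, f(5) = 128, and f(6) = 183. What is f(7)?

248

Write f(n) = an^2 + bn + c. Substituting each data point gives a linear system:
  9a + 3b + c = 48
  25a + 5b + c = 128
  36a + 6b + c = 183
Solving the system yields a = 5, b = 0, c = 3.
So f(n) = 5n^2 + 3.
Then f(7) = 248.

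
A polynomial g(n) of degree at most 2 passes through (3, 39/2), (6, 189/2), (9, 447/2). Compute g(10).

Write g(n) = an^2 + bn + c. Substituting each data point gives a linear system:
  9a + 3b + c = 39/2
  36a + 6b + c = 189/2
  81a + 9b + c = 447/2
Solving the system yields a = 3, b = -2, c = -3/2.
So g(n) = 3n^2 - 2n - 3/2.
Then g(10) = 557/2.

557/2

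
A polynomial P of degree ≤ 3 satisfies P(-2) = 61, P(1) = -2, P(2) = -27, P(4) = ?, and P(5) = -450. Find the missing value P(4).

-227

The 4 known points determine the degree-3 polynomial uniquely.
Write P(x) = ax^3 + bx^2 + cx + d. Substituting each data point gives a linear system:
  -8a + 4b - 2c + d = 61
  a + b + c + d = -2
  8a + 4b + 2c + d = -27
  125a + 25b + 5c + d = -450
Solving the system yields a = -4, b = 3, c = -6, d = 5.
So P(x) = -4x^3 + 3x^2 - 6x + 5.
Then P(4) = -227.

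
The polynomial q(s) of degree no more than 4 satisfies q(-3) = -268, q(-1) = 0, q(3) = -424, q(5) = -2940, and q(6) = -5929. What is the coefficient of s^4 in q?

-4

Write q(s) = as^4 + bs^3 + cs^2 + ds + e. Substituting each data point gives a linear system:
  81a - 27b + 9c - 3d + e = -268
  a - b + c - d + e = 0
  81a + 27b + 9c + 3d + e = -424
  625a + 125b + 25c + 5d + e = -2940
  1296a + 216b + 36c + 6d + e = -5929
Solving the system yields a = -4, b = -3, c = -3, d = 1, e = 5.
So q(s) = -4s⁴ - 3s³ - 3s² + s + 5.
The leading coefficient is -4.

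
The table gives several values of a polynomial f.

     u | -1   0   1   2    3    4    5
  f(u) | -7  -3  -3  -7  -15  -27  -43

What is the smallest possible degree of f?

2

Forward differences of the values at u = -1, 0, 1, 2, 3, 4, 5:
  f  : -7  -3  -3  -7  -15  -27  -43
  Δ  : 4  0  -4  -8  -12  -16
  Δ^2: -4  -4  -4  -4  -4
  Δ^3: 0  0  0  0
  Δ^4: 0  0  0
  Δ^5: 0  0
  Δ^6: 0
The second differences are constant (-4) and nonzero, while all higher differences vanish, so the minimal degree is 2.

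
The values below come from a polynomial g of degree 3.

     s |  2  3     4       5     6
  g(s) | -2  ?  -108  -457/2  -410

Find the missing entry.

On equispaced nodes a degree-3 polynomial has vanishing fourth forward difference, so
  g(2) - 4·g(3) + 6·g(4) - 4·g(5) + g(6) = 0.
Substituting the known values and solving for g(3):
  -4·g(3) = 146
  g(3) = -73/2.

-73/2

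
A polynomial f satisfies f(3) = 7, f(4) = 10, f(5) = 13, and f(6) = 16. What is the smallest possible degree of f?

Forward differences of the values at n = 3, 4, 5, 6:
  f  : 7  10  13  16
  Δ  : 3  3  3
  Δ^2: 0  0
  Δ^3: 0
The first differences are constant (3) and nonzero, while all higher differences vanish, so the minimal degree is 1.

1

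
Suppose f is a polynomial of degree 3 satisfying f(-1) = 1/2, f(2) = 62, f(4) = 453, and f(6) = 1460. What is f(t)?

Write f(t) = at^3 + bt^2 + ct + d. Substituting each data point gives a linear system:
  -a + b - c + d = 1/2
  8a + 4b + 2c + d = 62
  64a + 16b + 4c + d = 453
  216a + 36b + 6c + d = 1460
Solving the system yields a = 6, b = 5, c = -5/2, d = -1.
So f(t) = 6t^3 + 5t^2 - (5/2)t - 1.
Check: f(-1) = 1/2. ✓

f(t) = 6t^3 + 5t^2 - (5/2)t - 1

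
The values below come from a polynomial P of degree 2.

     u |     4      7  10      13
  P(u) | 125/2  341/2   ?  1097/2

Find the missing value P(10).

On equispaced nodes a degree-2 polynomial has vanishing third forward difference, so
  - P(4) + 3·P(7) - 3·P(10) + P(13) = 0.
Substituting the known values and solving for P(10):
  -3·P(10) = -1995/2
  P(10) = 665/2.

665/2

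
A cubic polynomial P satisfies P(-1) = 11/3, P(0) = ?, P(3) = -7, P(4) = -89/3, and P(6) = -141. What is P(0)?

1

The 4 known points determine the degree-3 polynomial uniquely.
Write P(s) = as^3 + bs^2 + cs + d. Substituting each data point gives a linear system:
  -a + b - c + d = 11/3
  27a + 9b + 3c + d = -7
  64a + 16b + 4c + d = -89/3
  216a + 36b + 6c + d = -141
Solving the system yields a = -1, b = 2, c = 1/3, d = 1.
So P(s) = -s³ + 2s² + (1/3)s + 1.
Then P(0) = 1.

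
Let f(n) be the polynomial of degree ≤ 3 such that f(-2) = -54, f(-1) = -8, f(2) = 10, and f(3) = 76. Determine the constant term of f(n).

-2

Write f(n) = an^3 + bn^2 + cn + d. Substituting each data point gives a linear system:
  -8a + 4b - 2c + d = -54
  -a + b - c + d = -8
  8a + 4b + 2c + d = 10
  27a + 9b + 3c + d = 76
Solving the system yields a = 5, b = -5, c = -4, d = -2.
So f(n) = 5n³ - 5n² - 4n - 2.
The constant term is -2.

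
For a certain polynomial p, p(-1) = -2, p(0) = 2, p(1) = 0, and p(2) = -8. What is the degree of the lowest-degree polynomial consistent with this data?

Forward differences of the values at n = -1, 0, 1, 2:
  p  : -2  2  0  -8
  Δ  : 4  -2  -8
  Δ^2: -6  -6
  Δ^3: 0
The second differences are constant (-6) and nonzero, while all higher differences vanish, so the minimal degree is 2.

2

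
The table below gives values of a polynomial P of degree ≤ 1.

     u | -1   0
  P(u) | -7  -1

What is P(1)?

5

Using the Lagrange interpolation formula with nodes -1, 0:
  L_0(u) = u / -1
  L_1(u) = (u + 1) / 1
Then P(u) = -7·L_0(u) - 1·L_1(u).
Expanding and collecting terms gives P(u) = 6u - 1.
Evaluating at u = 1: P(1) = 5.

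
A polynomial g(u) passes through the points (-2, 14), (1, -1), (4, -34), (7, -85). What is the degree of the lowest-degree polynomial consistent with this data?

2

Forward differences of the values at u = -2, 1, 4, 7:
  g  : 14  -1  -34  -85
  Δ  : -15  -33  -51
  Δ^2: -18  -18
  Δ^3: 0
The second differences are constant (-18) and nonzero, while all higher differences vanish, so the minimal degree is 2.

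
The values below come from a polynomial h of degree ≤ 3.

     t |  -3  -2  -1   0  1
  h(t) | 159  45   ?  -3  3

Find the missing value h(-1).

1

On equispaced nodes a degree-3 polynomial has vanishing fourth forward difference, so
  h(-3) - 4·h(-2) + 6·h(-1) - 4·h(0) + h(1) = 0.
Substituting the known values and solving for h(-1):
  6·h(-1) = 6
  h(-1) = 1.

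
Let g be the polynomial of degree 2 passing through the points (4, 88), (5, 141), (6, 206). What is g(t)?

g(t) = 6t^2 - t - 4

Using the Lagrange interpolation formula with nodes 4, 5, 6:
  L_0(t) = (t - 5)(t - 6) / 2
  L_1(t) = (t - 4)(t - 6) / -1
  L_2(t) = (t - 4)(t - 5) / 2
Then g(t) = 88·L_0(t) + 141·L_1(t) + 206·L_2(t).
Expanding and collecting terms gives g(t) = 6t^2 - t - 4.
Check: g(5) = 141. ✓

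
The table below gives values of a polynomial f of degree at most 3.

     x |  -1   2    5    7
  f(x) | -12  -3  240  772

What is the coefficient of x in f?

-1

Write f(x) = ax^3 + bx^2 + cx + d. Substituting each data point gives a linear system:
  -a + b - c + d = -12
  8a + 4b + 2c + d = -3
  125a + 25b + 5c + d = 240
  343a + 49b + 7c + d = 772
Solving the system yields a = 3, b = -5, c = -1, d = -5.
So f(x) = 3x^3 - 5x^2 - x - 5.
The coefficient of x is -1.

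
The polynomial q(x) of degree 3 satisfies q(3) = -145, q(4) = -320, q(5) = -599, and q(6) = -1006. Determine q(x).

q(x) = -4x^3 - 4x^2 + x - 4

Write q(x) = ax^3 + bx^2 + cx + d. Substituting each data point gives a linear system:
  27a + 9b + 3c + d = -145
  64a + 16b + 4c + d = -320
  125a + 25b + 5c + d = -599
  216a + 36b + 6c + d = -1006
Solving the system yields a = -4, b = -4, c = 1, d = -4.
So q(x) = -4x^3 - 4x^2 + x - 4.
Check: q(3) = -145. ✓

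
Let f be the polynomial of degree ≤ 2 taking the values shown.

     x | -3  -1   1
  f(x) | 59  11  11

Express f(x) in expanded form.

f(x) = 6x^2 + 5

Write f(x) = ax^2 + bx + c. Substituting each data point gives a linear system:
  9a - 3b + c = 59
  a - b + c = 11
  a + b + c = 11
Solving the system yields a = 6, b = 0, c = 5.
So f(x) = 6x^2 + 5.
Check: f(-3) = 59. ✓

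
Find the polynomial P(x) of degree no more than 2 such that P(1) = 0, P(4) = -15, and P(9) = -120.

Write P(x) = ax^2 + bx + c. Substituting each data point gives a linear system:
  a + b + c = 0
  16a + 4b + c = -15
  81a + 9b + c = -120
Solving the system yields a = -2, b = 5, c = -3.
So P(x) = -2x^2 + 5x - 3.
Check: P(9) = -120. ✓

P(x) = -2x^2 + 5x - 3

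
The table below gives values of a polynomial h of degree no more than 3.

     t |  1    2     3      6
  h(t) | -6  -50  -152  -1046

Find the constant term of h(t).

4

Write h(t) = at^3 + bt^2 + ct + d. Substituting each data point gives a linear system:
  a + b + c + d = -6
  8a + 4b + 2c + d = -50
  27a + 9b + 3c + d = -152
  216a + 36b + 6c + d = -1046
Solving the system yields a = -4, b = -5, c = -1, d = 4.
So h(t) = -4t^3 - 5t^2 - t + 4.
The constant term is 4.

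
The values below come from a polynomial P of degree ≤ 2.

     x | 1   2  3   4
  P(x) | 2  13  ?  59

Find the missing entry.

32

On equispaced nodes a degree-2 polynomial has vanishing third forward difference, so
  - P(1) + 3·P(2) - 3·P(3) + P(4) = 0.
Substituting the known values and solving for P(3):
  -3·P(3) = -96
  P(3) = 32.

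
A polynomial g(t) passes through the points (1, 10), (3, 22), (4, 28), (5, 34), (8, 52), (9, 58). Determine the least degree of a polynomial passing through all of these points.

Divided differences on the nodes 1, 3, 4, 5, 8, 9:
  order 0: 10  22  28  34  52  58
  order 1: 6  6  6  6  6
  order 2: 0  0  0  0
  order 3: 0  0  0
  order 4: 0  0
  order 5: 0
The order-1 divided differences are all 6 (nonzero) and every higher order vanishes, so the data lies on a polynomial of degree exactly 1.

1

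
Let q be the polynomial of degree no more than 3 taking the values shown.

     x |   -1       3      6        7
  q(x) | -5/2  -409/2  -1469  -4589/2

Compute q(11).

-17153/2

Write q(x) = ax^3 + bx^2 + cx + d. Substituting each data point gives a linear system:
  -a + b - c + d = -5/2
  27a + 9b + 3c + d = -409/2
  216a + 36b + 6c + d = -1469
  343a + 49b + 7c + d = -4589/2
Solving the system yields a = -6, b = -5, c = 3/2, d = -2.
So q(x) = -6x^3 - 5x^2 + (3/2)x - 2.
Then q(11) = -17153/2.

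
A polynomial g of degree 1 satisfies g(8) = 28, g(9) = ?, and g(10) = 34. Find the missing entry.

The 2 known points determine the degree-1 polynomial uniquely.
Write g(s) = as + b. Substituting each data point gives a linear system:
  8a + b = 28
  10a + b = 34
Solving the system yields a = 3, b = 4.
So g(s) = 3s + 4.
Then g(9) = 31.

31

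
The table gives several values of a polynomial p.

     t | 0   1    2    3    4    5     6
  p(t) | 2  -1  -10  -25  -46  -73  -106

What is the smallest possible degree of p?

Forward differences of the values at t = 0, 1, 2, 3, 4, 5, 6:
  p  : 2  -1  -10  -25  -46  -73  -106
  Δ  : -3  -9  -15  -21  -27  -33
  Δ^2: -6  -6  -6  -6  -6
  Δ^3: 0  0  0  0
  Δ^4: 0  0  0
  Δ^5: 0  0
  Δ^6: 0
The second differences are constant (-6) and nonzero, while all higher differences vanish, so the minimal degree is 2.

2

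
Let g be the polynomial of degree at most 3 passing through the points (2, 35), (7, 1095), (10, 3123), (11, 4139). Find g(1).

9

Using the Lagrange interpolation formula with nodes 2, 7, 10, 11:
  L_0(u) = (u - 7)(u - 10)(u - 11) / -360
  L_1(u) = (u - 2)(u - 10)(u - 11) / 60
  L_2(u) = (u - 2)(u - 7)(u - 11) / -24
  L_3(u) = (u - 2)(u - 7)(u - 10) / 36
Then g(u) = 35·L_0(u) + 1095·L_1(u) + 3123·L_2(u) + 4139·L_3(u).
Expanding and collecting terms gives g(u) = 3u^3 + u^2 + 2u + 3.
Evaluating at u = 1: g(1) = 9.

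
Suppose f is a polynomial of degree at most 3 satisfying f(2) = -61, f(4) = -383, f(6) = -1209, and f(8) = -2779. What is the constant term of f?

-3

Write f(x) = ax^3 + bx^2 + cx + d. Substituting each data point gives a linear system:
  8a + 4b + 2c + d = -61
  64a + 16b + 4c + d = -383
  216a + 36b + 6c + d = -1209
  512a + 64b + 8c + d = -2779
Solving the system yields a = -5, b = -3, c = -3, d = -3.
So f(x) = -5x^3 - 3x^2 - 3x - 3.
The constant term is -3.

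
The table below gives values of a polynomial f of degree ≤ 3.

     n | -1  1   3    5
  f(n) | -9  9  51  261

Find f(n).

Write f(n) = an^3 + bn^2 + cn + d. Substituting each data point gives a linear system:
  -a + b - c + d = -9
  a + b + c + d = 9
  27a + 9b + 3c + d = 51
  125a + 25b + 5c + d = 261
Solving the system yields a = 3, b = -6, c = 6, d = 6.
So f(n) = 3n³ - 6n² + 6n + 6.
Check: f(-1) = -9. ✓

f(n) = 3n^3 - 6n^2 + 6n + 6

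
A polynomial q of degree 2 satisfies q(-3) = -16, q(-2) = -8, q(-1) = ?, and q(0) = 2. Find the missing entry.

-2

The 3 known points determine the degree-2 polynomial uniquely.
Write q(s) = as^2 + bs + c. Substituting each data point gives a linear system:
  9a - 3b + c = -16
  4a - 2b + c = -8
  c = 2
Solving the system yields a = -1, b = 3, c = 2.
So q(s) = -s^2 + 3s + 2.
Then q(-1) = -2.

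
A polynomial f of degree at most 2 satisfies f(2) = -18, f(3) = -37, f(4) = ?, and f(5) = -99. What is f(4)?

-64

On equispaced nodes a degree-2 polynomial has vanishing third forward difference, so
  - f(2) + 3·f(3) - 3·f(4) + f(5) = 0.
Substituting the known values and solving for f(4):
  -3·f(4) = 192
  f(4) = -64.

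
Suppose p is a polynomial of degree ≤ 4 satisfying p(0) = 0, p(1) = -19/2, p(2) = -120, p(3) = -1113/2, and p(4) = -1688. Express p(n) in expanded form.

Write p(n) = an^4 + bn^3 + cn^2 + dn + e. Substituting each data point gives a linear system:
  e = 0
  a + b + c + d + e = -19/2
  16a + 8b + 4c + 2d + e = -120
  81a + 27b + 9c + 3d + e = -1113/2
  256a + 64b + 16c + 4d + e = -1688
Solving the system yields a = -6, b = -3/2, c = -4, d = 2, e = 0.
So p(n) = -6n^4 - (3/2)n^3 - 4n^2 + 2n.
Check: p(2) = -120. ✓

p(n) = -6n^4 - (3/2)n^3 - 4n^2 + 2n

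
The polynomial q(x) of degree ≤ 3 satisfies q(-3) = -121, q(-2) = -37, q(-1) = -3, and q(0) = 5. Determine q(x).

q(x) = 4x^3 - x^2 + 3x + 5

Using the Lagrange interpolation formula with nodes -3, -2, -1, 0:
  L_0(x) = (x + 2)(x + 1)x / -6
  L_1(x) = (x + 3)(x + 1)x / 2
  L_2(x) = (x + 3)(x + 2)x / -2
  L_3(x) = (x + 3)(x + 2)(x + 1) / 6
Then q(x) = -121·L_0(x) - 37·L_1(x) - 3·L_2(x) + 5·L_3(x).
Expanding and collecting terms gives q(x) = 4x³ - x² + 3x + 5.
Check: q(-2) = -37. ✓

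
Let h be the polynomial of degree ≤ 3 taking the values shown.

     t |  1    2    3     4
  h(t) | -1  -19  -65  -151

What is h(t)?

h(t) = -2t^3 - 2t^2 + 2t + 1

Using the Lagrange interpolation formula with nodes 1, 2, 3, 4:
  L_0(t) = (t - 2)(t - 3)(t - 4) / -6
  L_1(t) = (t - 1)(t - 3)(t - 4) / 2
  L_2(t) = (t - 1)(t - 2)(t - 4) / -2
  L_3(t) = (t - 1)(t - 2)(t - 3) / 6
Then h(t) = -1·L_0(t) - 19·L_1(t) - 65·L_2(t) - 151·L_3(t).
Expanding and collecting terms gives h(t) = -2t^3 - 2t^2 + 2t + 1.
Check: h(2) = -19. ✓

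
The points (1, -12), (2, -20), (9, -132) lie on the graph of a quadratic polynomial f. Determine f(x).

Using the Lagrange interpolation formula with nodes 1, 2, 9:
  L_0(x) = (x - 2)(x - 9) / 8
  L_1(x) = (x - 1)(x - 9) / -7
  L_2(x) = (x - 1)(x - 2) / 56
Then f(x) = -12·L_0(x) - 20·L_1(x) - 132·L_2(x).
Expanding and collecting terms gives f(x) = -x^2 - 5x - 6.
Check: f(1) = -12. ✓

f(x) = -x^2 - 5x - 6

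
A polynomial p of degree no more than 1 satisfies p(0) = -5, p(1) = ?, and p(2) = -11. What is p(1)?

-8

On equispaced nodes a degree-1 polynomial has vanishing second forward difference, so
  p(0) - 2·p(1) + p(2) = 0.
Substituting the known values and solving for p(1):
  -2·p(1) = 16
  p(1) = -8.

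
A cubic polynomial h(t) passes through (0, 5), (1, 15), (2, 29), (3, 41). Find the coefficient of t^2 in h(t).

Write h(t) = at^3 + bt^2 + ct + d. Substituting each data point gives a linear system:
  d = 5
  a + b + c + d = 15
  8a + 4b + 2c + d = 29
  27a + 9b + 3c + d = 41
Solving the system yields a = -1, b = 5, c = 6, d = 5.
So h(t) = -t^3 + 5t^2 + 6t + 5.
The coefficient of t^2 is 5.

5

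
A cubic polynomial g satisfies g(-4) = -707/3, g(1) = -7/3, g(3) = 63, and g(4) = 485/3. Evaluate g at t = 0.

Write g(t) = at^3 + bt^2 + ct + d. Substituting each data point gives a linear system:
  -64a + 16b - 4c + d = -707/3
  a + b + c + d = -7/3
  27a + 9b + 3c + d = 63
  64a + 16b + 4c + d = 485/3
Solving the system yields a = 3, b = -2, c = 5/3, d = -5.
So g(t) = 3t^3 - 2t^2 + (5/3)t - 5.
Then g(0) = -5.

-5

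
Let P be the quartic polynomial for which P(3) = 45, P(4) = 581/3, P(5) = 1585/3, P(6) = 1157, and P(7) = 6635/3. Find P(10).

28835/3

Write P(u) = au^4 + bu^3 + cu^2 + du + e. Substituting each data point gives a linear system:
  81a + 27b + 9c + 3d + e = 45
  256a + 64b + 16c + 4d + e = 581/3
  625a + 125b + 25c + 5d + e = 1585/3
  1296a + 216b + 36c + 6d + e = 1157
  2401a + 343b + 49c + 7d + e = 6635/3
Solving the system yields a = 1, b = 0, c = -4, d = 5/3, e = -5.
So P(u) = u⁴ - 4u² + (5/3)u - 5.
Then P(10) = 28835/3.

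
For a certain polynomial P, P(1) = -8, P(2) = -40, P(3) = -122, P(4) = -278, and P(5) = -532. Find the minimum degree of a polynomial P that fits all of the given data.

3

Forward differences of the values at x = 1, 2, 3, 4, 5:
  P  : -8  -40  -122  -278  -532
  Δ  : -32  -82  -156  -254
  Δ^2: -50  -74  -98
  Δ^3: -24  -24
  Δ^4: 0
The third differences are constant (-24) and nonzero, while all higher differences vanish, so the minimal degree is 3.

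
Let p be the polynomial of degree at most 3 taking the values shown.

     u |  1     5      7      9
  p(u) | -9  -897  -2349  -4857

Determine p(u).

p(u) = -6u^3 - 6u^2 + 3

Write p(u) = au^3 + bu^2 + cu + d. Substituting each data point gives a linear system:
  a + b + c + d = -9
  125a + 25b + 5c + d = -897
  343a + 49b + 7c + d = -2349
  729a + 81b + 9c + d = -4857
Solving the system yields a = -6, b = -6, c = 0, d = 3.
So p(u) = -6u^3 - 6u^2 + 3.
Check: p(7) = -2349. ✓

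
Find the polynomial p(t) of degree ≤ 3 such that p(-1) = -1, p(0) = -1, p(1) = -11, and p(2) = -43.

p(t) = -2t^3 - 5t^2 - 3t - 1

Using the Lagrange interpolation formula with nodes -1, 0, 1, 2:
  L_0(t) = t(t - 1)(t - 2) / -6
  L_1(t) = (t + 1)(t - 1)(t - 2) / 2
  L_2(t) = (t + 1)t(t - 2) / -2
  L_3(t) = (t + 1)t(t - 1) / 6
Then p(t) = -1·L_0(t) - 1·L_1(t) - 11·L_2(t) - 43·L_3(t).
Expanding and collecting terms gives p(t) = -2t³ - 5t² - 3t - 1.
Check: p(-1) = -1. ✓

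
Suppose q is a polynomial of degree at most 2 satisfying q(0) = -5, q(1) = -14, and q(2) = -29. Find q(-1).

-2

Forward differences of the values at x = 0, 1, 2:
  q  : -5  -14  -29
  Δ  : -9  -15
  Δ^2: -6
The second differences are constant, confirming degree 2.
Interpolating (Newton forward form) and evaluating at x = -1 gives q(-1) = -2.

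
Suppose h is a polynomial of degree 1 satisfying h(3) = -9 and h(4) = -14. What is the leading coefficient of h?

Write h(u) = au + b. Substituting each data point gives a linear system:
  3a + b = -9
  4a + b = -14
Solving the system yields a = -5, b = 6.
So h(u) = -5u + 6.
The leading coefficient is -5.

-5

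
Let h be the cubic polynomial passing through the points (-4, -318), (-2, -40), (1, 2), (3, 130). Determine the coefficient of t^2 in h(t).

Write h(t) = at^3 + bt^2 + ct + d. Substituting each data point gives a linear system:
  -64a + 16b - 4c + d = -318
  -8a + 4b - 2c + d = -40
  a + b + c + d = 2
  27a + 9b + 3c + d = 130
Solving the system yields a = 5, b = 0, c = -1, d = -2.
So h(t) = 5t³ - t - 2.
The coefficient of t^2 is 0.

0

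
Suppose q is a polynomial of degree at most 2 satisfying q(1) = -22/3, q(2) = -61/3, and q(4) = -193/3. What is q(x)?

q(x) = -3x^2 - 4x - 1/3

Write q(x) = ax^2 + bx + c. Substituting each data point gives a linear system:
  a + b + c = -22/3
  4a + 2b + c = -61/3
  16a + 4b + c = -193/3
Solving the system yields a = -3, b = -4, c = -1/3.
So q(x) = -3x^2 - 4x - 1/3.
Check: q(1) = -22/3. ✓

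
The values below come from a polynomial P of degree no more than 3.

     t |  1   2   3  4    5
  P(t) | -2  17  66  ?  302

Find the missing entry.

On equispaced nodes a degree-3 polynomial has vanishing fourth forward difference, so
  P(1) - 4·P(2) + 6·P(3) - 4·P(4) + P(5) = 0.
Substituting the known values and solving for P(4):
  -4·P(4) = -628
  P(4) = 157.

157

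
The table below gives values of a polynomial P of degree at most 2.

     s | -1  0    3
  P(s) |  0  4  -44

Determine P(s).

P(s) = -5s^2 - s + 4

Write P(s) = as^2 + bs + c. Substituting each data point gives a linear system:
  a - b + c = 0
  c = 4
  9a + 3b + c = -44
Solving the system yields a = -5, b = -1, c = 4.
So P(s) = -5s^2 - s + 4.
Check: P(0) = 4. ✓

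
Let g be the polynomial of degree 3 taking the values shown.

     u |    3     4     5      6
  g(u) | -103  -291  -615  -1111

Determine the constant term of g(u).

Write g(u) = au^3 + bu^2 + cu + d. Substituting each data point gives a linear system:
  27a + 9b + 3c + d = -103
  64a + 16b + 4c + d = -291
  125a + 25b + 5c + d = -615
  216a + 36b + 6c + d = -1111
Solving the system yields a = -6, b = 4, c = 6, d = 5.
So g(u) = -6u³ + 4u² + 6u + 5.
The constant term is 5.

5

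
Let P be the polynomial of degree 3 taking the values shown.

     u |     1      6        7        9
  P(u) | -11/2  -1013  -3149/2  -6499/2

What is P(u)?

Using the Lagrange interpolation formula with nodes 1, 6, 7, 9:
  L_0(u) = (u - 6)(u - 7)(u - 9) / -240
  L_1(u) = (u - 1)(u - 7)(u - 9) / 15
  L_2(u) = (u - 1)(u - 6)(u - 9) / -12
  L_3(u) = (u - 1)(u - 6)(u - 7) / 48
Then P(u) = -11/2·L_0(u) - 1013·L_1(u) - 3149/2·L_2(u) - 6499/2·L_3(u).
Expanding and collecting terms gives P(u) = -4u³ - 4u² - (3/2)u + 4.
Check: P(7) = -3149/2. ✓

P(u) = -4u^3 - 4u^2 - (3/2)u + 4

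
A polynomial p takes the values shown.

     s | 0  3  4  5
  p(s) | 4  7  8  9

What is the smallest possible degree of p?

1

Divided differences on the nodes 0, 3, 4, 5:
  order 0: 4  7  8  9
  order 1: 1  1  1
  order 2: 0  0
  order 3: 0
The order-1 divided differences are all 1 (nonzero) and every higher order vanishes, so the data lies on a polynomial of degree exactly 1.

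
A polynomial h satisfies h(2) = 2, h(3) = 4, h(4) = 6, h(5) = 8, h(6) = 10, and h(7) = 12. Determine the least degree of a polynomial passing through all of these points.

Forward differences of the values at x = 2, 3, 4, 5, 6, 7:
  h  : 2  4  6  8  10  12
  Δ  : 2  2  2  2  2
  Δ^2: 0  0  0  0
  Δ^3: 0  0  0
  Δ^4: 0  0
  Δ^5: 0
The first differences are constant (2) and nonzero, while all higher differences vanish, so the minimal degree is 1.

1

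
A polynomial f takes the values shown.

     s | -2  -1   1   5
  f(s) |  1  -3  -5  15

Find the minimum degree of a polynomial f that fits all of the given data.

Divided differences on the nodes -2, -1, 1, 5:
  order 0: 1  -3  -5  15
  order 1: -4  -1  5
  order 2: 1  1
  order 3: 0
The order-2 divided differences are all 1 (nonzero) and every higher order vanishes, so the data lies on a polynomial of degree exactly 2.

2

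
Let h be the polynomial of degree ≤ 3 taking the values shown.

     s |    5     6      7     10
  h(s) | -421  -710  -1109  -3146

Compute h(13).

-6821

Write h(s) = as^3 + bs^2 + cs + d. Substituting each data point gives a linear system:
  125a + 25b + 5c + d = -421
  216a + 36b + 6c + d = -710
  343a + 49b + 7c + d = -1109
  1000a + 100b + 10c + d = -3146
Solving the system yields a = -3, b = -1, c = -5, d = 4.
So h(s) = -3s³ - s² - 5s + 4.
Then h(13) = -6821.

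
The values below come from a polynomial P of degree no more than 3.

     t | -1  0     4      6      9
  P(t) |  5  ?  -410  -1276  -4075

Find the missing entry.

2

The 4 known points determine the degree-3 polynomial uniquely.
Write P(t) = at^3 + bt^2 + ct + d. Substituting each data point gives a linear system:
  -a + b - c + d = 5
  64a + 16b + 4c + d = -410
  216a + 36b + 6c + d = -1276
  729a + 81b + 9c + d = -4075
Solving the system yields a = -5, b = -5, c = -3, d = 2.
So P(t) = -5t³ - 5t² - 3t + 2.
Then P(0) = 2.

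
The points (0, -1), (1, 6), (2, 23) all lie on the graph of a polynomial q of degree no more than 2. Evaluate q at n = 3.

50

Using the Lagrange interpolation formula with nodes 0, 1, 2:
  L_0(n) = (n - 1)(n - 2) / 2
  L_1(n) = n(n - 2) / -1
  L_2(n) = n(n - 1) / 2
Then q(n) = -1·L_0(n) + 6·L_1(n) + 23·L_2(n).
Expanding and collecting terms gives q(n) = 5n² + 2n - 1.
Evaluating at n = 3: q(3) = 50.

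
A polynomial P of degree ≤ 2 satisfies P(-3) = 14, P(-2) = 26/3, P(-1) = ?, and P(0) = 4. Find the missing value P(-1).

16/3

The 3 known points determine the degree-2 polynomial uniquely.
Write P(x) = ax^2 + bx + c. Substituting each data point gives a linear system:
  9a - 3b + c = 14
  4a - 2b + c = 26/3
  c = 4
Solving the system yields a = 1, b = -1/3, c = 4.
So P(x) = x^2 - (1/3)x + 4.
Then P(-1) = 16/3.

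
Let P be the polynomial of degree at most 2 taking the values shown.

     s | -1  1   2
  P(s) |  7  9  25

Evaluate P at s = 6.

Write P(s) = as^2 + bs + c. Substituting each data point gives a linear system:
  a - b + c = 7
  a + b + c = 9
  4a + 2b + c = 25
Solving the system yields a = 5, b = 1, c = 3.
So P(s) = 5s^2 + s + 3.
Then P(6) = 189.

189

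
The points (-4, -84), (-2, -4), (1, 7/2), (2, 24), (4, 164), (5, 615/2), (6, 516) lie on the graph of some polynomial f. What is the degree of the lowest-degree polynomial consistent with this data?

Divided differences on the nodes -4, -2, 1, 2, 4, 5, 6:
  order 0: -84  -4  7/2  24  164  615/2  516
  order 1: 40  5/2  41/2  70  287/2  417/2
  order 2: -15/2  9/2  33/2  49/2  65/2
  order 3: 2  2  2  2
  order 4: 0  0  0
  order 5: 0  0
  order 6: 0
The order-3 divided differences are all 2 (nonzero) and every higher order vanishes, so the data lies on a polynomial of degree exactly 3.

3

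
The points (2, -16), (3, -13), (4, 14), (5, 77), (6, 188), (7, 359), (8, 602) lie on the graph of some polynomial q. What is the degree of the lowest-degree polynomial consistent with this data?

3

Forward differences of the values at t = 2, 3, 4, 5, 6, 7, 8:
  q  : -16  -13  14  77  188  359  602
  Δ  : 3  27  63  111  171  243
  Δ^2: 24  36  48  60  72
  Δ^3: 12  12  12  12
  Δ^4: 0  0  0
  Δ^5: 0  0
  Δ^6: 0
The third differences are constant (12) and nonzero, while all higher differences vanish, so the minimal degree is 3.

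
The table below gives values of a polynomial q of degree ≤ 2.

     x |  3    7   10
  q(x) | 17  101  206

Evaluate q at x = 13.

347

Using the Lagrange interpolation formula with nodes 3, 7, 10:
  L_0(x) = (x - 7)(x - 10) / 28
  L_1(x) = (x - 3)(x - 10) / -12
  L_2(x) = (x - 3)(x - 7) / 21
Then q(x) = 17·L_0(x) + 101·L_1(x) + 206·L_2(x).
Expanding and collecting terms gives q(x) = 2x^2 + x - 4.
Evaluating at x = 13: q(13) = 347.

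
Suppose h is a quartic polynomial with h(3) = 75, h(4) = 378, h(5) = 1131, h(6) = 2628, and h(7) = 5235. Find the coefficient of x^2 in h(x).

-6

Write h(x) = ax^4 + bx^3 + cx^2 + dx + e. Substituting each data point gives a linear system:
  81a + 27b + 9c + 3d + e = 75
  256a + 64b + 16c + 4d + e = 378
  625a + 125b + 25c + 5d + e = 1131
  1296a + 216b + 36c + 6d + e = 2628
  2401a + 343b + 49c + 7d + e = 5235
Solving the system yields a = 3, b = -5, c = -6, d = 5, e = 6.
So h(x) = 3x^4 - 5x^3 - 6x^2 + 5x + 6.
The coefficient of x^2 is -6.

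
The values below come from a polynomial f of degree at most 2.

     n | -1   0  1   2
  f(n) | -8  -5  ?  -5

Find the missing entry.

-4

The 3 known points determine the degree-2 polynomial uniquely.
Write f(n) = an^2 + bn + c. Substituting each data point gives a linear system:
  a - b + c = -8
  c = -5
  4a + 2b + c = -5
Solving the system yields a = -1, b = 2, c = -5.
So f(n) = -n^2 + 2n - 5.
Then f(1) = -4.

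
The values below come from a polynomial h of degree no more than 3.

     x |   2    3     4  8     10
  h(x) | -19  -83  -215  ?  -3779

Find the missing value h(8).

The 4 known points determine the degree-3 polynomial uniquely.
Write h(x) = ax^3 + bx^2 + cx + d. Substituting each data point gives a linear system:
  8a + 4b + 2c + d = -19
  27a + 9b + 3c + d = -83
  64a + 16b + 4c + d = -215
  1000a + 100b + 10c + d = -3779
Solving the system yields a = -4, b = 2, c = 2, d = 1.
So h(x) = -4x³ + 2x² + 2x + 1.
Then h(8) = -1903.

-1903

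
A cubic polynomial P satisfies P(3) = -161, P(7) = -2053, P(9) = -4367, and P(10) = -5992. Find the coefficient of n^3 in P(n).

-6

Write P(n) = an^3 + bn^2 + cn + d. Substituting each data point gives a linear system:
  27a + 9b + 3c + d = -161
  343a + 49b + 7c + d = -2053
  729a + 81b + 9c + d = -4367
  1000a + 100b + 10c + d = -5992
Solving the system yields a = -6, b = 0, c = 1, d = -2.
So P(n) = -6n^3 + n - 2.
The leading coefficient is -6.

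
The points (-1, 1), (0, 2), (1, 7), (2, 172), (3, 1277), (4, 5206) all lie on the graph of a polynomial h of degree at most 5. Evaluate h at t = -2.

-8

Using the Lagrange interpolation formula with nodes -1, 0, 1, 2, 3, 4:
  L_0(t) = t(t - 1)(t - 2)(t - 3)(t - 4) / -120
  L_1(t) = (t + 1)(t - 1)(t - 2)(t - 3)(t - 4) / 24
  L_2(t) = (t + 1)t(t - 2)(t - 3)(t - 4) / -12
  L_3(t) = (t + 1)t(t - 1)(t - 3)(t - 4) / 12
  L_4(t) = (t + 1)t(t - 1)(t - 2)(t - 4) / -24
  L_5(t) = (t + 1)t(t - 1)(t - 2)(t - 3) / 120
Then h(t) = 1·L_0(t) + 2·L_1(t) + 7·L_2(t) + 172·L_3(t) + 1277·L_4(t) + 5206·L_5(t).
Expanding and collecting terms gives h(t) = 4t⁵ + 6t⁴ - 6t³ - 4t² + 5t + 2.
Evaluating at t = -2: h(-2) = -8.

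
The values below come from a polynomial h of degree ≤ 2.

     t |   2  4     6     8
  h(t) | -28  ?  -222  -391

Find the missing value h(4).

The 3 known points determine the degree-2 polynomial uniquely.
Write h(t) = at^2 + bt + c. Substituting each data point gives a linear system:
  4a + 2b + c = -28
  36a + 6b + c = -222
  64a + 8b + c = -391
Solving the system yields a = -6, b = -1/2, c = -3.
So h(t) = -6t^2 - (1/2)t - 3.
Then h(4) = -101.

-101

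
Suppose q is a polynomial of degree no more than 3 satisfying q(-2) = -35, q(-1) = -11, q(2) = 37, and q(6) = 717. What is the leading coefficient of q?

Write q(u) = au^3 + bu^2 + cu + d. Substituting each data point gives a linear system:
  -8a + 4b - 2c + d = -35
  -a + b - c + d = -11
  8a + 4b + 2c + d = 37
  216a + 36b + 6c + d = 717
Solving the system yields a = 3, b = 1, c = 6, d = -3.
So q(u) = 3u³ + u² + 6u - 3.
The leading coefficient is 3.

3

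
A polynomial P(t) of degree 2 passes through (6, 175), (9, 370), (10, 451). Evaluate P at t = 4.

85

Write P(t) = at^2 + bt + c. Substituting each data point gives a linear system:
  36a + 6b + c = 175
  81a + 9b + c = 370
  100a + 10b + c = 451
Solving the system yields a = 4, b = 5, c = 1.
So P(t) = 4t² + 5t + 1.
Then P(4) = 85.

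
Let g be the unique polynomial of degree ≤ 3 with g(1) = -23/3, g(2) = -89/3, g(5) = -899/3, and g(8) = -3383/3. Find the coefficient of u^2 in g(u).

Write g(u) = au^3 + bu^2 + cu + d. Substituting each data point gives a linear system:
  a + b + c + d = -23/3
  8a + 4b + 2c + d = -89/3
  125a + 25b + 5c + d = -899/3
  512a + 64b + 8c + d = -3383/3
Solving the system yields a = -2, b = -1, c = -5, d = 1/3.
So g(u) = -2u^3 - u^2 - 5u + 1/3.
The coefficient of u^2 is -1.

-1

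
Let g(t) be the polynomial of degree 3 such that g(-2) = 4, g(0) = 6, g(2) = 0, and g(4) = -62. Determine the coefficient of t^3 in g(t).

Write g(t) = at^3 + bt^2 + ct + d. Substituting each data point gives a linear system:
  -8a + 4b - 2c + d = 4
  d = 6
  8a + 4b + 2c + d = 0
  64a + 16b + 4c + d = -62
Solving the system yields a = -1, b = -1, c = 3, d = 6.
So g(t) = -t^3 - t^2 + 3t + 6.
The leading coefficient is -1.

-1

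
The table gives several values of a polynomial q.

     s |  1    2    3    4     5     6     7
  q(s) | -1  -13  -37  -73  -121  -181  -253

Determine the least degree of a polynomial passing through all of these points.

2

Forward differences of the values at s = 1, 2, 3, 4, 5, 6, 7:
  q  : -1  -13  -37  -73  -121  -181  -253
  Δ  : -12  -24  -36  -48  -60  -72
  Δ^2: -12  -12  -12  -12  -12
  Δ^3: 0  0  0  0
  Δ^4: 0  0  0
  Δ^5: 0  0
  Δ^6: 0
The second differences are constant (-12) and nonzero, while all higher differences vanish, so the minimal degree is 2.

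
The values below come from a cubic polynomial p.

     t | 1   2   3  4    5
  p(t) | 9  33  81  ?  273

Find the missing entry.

On equispaced nodes a degree-3 polynomial has vanishing fourth forward difference, so
  p(1) - 4·p(2) + 6·p(3) - 4·p(4) + p(5) = 0.
Substituting the known values and solving for p(4):
  -4·p(4) = -636
  p(4) = 159.

159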